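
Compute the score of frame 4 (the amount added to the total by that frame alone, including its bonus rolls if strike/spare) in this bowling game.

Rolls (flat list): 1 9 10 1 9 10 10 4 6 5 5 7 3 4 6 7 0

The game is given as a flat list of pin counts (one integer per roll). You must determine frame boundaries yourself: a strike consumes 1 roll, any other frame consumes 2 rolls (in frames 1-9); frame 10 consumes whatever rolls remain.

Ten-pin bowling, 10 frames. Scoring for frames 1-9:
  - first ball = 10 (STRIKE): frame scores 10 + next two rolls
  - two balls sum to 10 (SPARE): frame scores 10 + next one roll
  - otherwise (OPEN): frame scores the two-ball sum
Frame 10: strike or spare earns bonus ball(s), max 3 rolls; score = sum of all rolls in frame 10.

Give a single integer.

Answer: 24

Derivation:
Frame 1: SPARE (1+9=10). 10 + next roll (10) = 20. Cumulative: 20
Frame 2: STRIKE. 10 + next two rolls (1+9) = 20. Cumulative: 40
Frame 3: SPARE (1+9=10). 10 + next roll (10) = 20. Cumulative: 60
Frame 4: STRIKE. 10 + next two rolls (10+4) = 24. Cumulative: 84
Frame 5: STRIKE. 10 + next two rolls (4+6) = 20. Cumulative: 104
Frame 6: SPARE (4+6=10). 10 + next roll (5) = 15. Cumulative: 119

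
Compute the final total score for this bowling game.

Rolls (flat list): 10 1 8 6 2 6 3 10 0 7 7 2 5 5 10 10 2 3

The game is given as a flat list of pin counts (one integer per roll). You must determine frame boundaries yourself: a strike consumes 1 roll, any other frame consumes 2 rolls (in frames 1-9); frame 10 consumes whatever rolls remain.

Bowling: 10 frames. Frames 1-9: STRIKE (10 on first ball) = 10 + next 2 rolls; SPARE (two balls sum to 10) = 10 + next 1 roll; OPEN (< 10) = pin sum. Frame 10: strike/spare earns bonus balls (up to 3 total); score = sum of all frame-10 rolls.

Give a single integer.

Answer: 135

Derivation:
Frame 1: STRIKE. 10 + next two rolls (1+8) = 19. Cumulative: 19
Frame 2: OPEN (1+8=9). Cumulative: 28
Frame 3: OPEN (6+2=8). Cumulative: 36
Frame 4: OPEN (6+3=9). Cumulative: 45
Frame 5: STRIKE. 10 + next two rolls (0+7) = 17. Cumulative: 62
Frame 6: OPEN (0+7=7). Cumulative: 69
Frame 7: OPEN (7+2=9). Cumulative: 78
Frame 8: SPARE (5+5=10). 10 + next roll (10) = 20. Cumulative: 98
Frame 9: STRIKE. 10 + next two rolls (10+2) = 22. Cumulative: 120
Frame 10: STRIKE. Sum of all frame-10 rolls (10+2+3) = 15. Cumulative: 135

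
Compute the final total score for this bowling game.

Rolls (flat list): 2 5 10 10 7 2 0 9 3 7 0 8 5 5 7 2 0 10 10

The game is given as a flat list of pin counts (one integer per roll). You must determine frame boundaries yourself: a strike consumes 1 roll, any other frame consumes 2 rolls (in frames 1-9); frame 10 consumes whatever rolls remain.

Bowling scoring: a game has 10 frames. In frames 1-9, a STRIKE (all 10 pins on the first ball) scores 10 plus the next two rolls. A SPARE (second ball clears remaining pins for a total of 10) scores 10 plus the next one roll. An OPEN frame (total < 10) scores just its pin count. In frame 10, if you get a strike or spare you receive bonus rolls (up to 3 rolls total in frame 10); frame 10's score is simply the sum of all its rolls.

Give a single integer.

Frame 1: OPEN (2+5=7). Cumulative: 7
Frame 2: STRIKE. 10 + next two rolls (10+7) = 27. Cumulative: 34
Frame 3: STRIKE. 10 + next two rolls (7+2) = 19. Cumulative: 53
Frame 4: OPEN (7+2=9). Cumulative: 62
Frame 5: OPEN (0+9=9). Cumulative: 71
Frame 6: SPARE (3+7=10). 10 + next roll (0) = 10. Cumulative: 81
Frame 7: OPEN (0+8=8). Cumulative: 89
Frame 8: SPARE (5+5=10). 10 + next roll (7) = 17. Cumulative: 106
Frame 9: OPEN (7+2=9). Cumulative: 115
Frame 10: SPARE. Sum of all frame-10 rolls (0+10+10) = 20. Cumulative: 135

Answer: 135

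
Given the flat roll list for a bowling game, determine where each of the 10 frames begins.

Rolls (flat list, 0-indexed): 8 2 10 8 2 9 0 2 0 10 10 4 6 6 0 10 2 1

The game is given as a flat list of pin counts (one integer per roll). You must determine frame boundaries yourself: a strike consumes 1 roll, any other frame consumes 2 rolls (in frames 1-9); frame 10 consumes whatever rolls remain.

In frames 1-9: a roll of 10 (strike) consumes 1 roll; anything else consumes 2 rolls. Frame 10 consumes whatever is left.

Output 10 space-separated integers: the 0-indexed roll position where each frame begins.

Frame 1 starts at roll index 0: rolls=8,2 (sum=10), consumes 2 rolls
Frame 2 starts at roll index 2: roll=10 (strike), consumes 1 roll
Frame 3 starts at roll index 3: rolls=8,2 (sum=10), consumes 2 rolls
Frame 4 starts at roll index 5: rolls=9,0 (sum=9), consumes 2 rolls
Frame 5 starts at roll index 7: rolls=2,0 (sum=2), consumes 2 rolls
Frame 6 starts at roll index 9: roll=10 (strike), consumes 1 roll
Frame 7 starts at roll index 10: roll=10 (strike), consumes 1 roll
Frame 8 starts at roll index 11: rolls=4,6 (sum=10), consumes 2 rolls
Frame 9 starts at roll index 13: rolls=6,0 (sum=6), consumes 2 rolls
Frame 10 starts at roll index 15: 3 remaining rolls

Answer: 0 2 3 5 7 9 10 11 13 15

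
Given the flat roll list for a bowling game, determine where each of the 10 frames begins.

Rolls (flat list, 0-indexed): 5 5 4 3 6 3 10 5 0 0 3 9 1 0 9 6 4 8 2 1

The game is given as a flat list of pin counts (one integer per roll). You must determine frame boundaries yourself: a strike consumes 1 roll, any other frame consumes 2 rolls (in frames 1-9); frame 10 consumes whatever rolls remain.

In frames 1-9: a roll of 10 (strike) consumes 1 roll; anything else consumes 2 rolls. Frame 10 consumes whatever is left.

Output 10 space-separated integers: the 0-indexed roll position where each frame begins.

Answer: 0 2 4 6 7 9 11 13 15 17

Derivation:
Frame 1 starts at roll index 0: rolls=5,5 (sum=10), consumes 2 rolls
Frame 2 starts at roll index 2: rolls=4,3 (sum=7), consumes 2 rolls
Frame 3 starts at roll index 4: rolls=6,3 (sum=9), consumes 2 rolls
Frame 4 starts at roll index 6: roll=10 (strike), consumes 1 roll
Frame 5 starts at roll index 7: rolls=5,0 (sum=5), consumes 2 rolls
Frame 6 starts at roll index 9: rolls=0,3 (sum=3), consumes 2 rolls
Frame 7 starts at roll index 11: rolls=9,1 (sum=10), consumes 2 rolls
Frame 8 starts at roll index 13: rolls=0,9 (sum=9), consumes 2 rolls
Frame 9 starts at roll index 15: rolls=6,4 (sum=10), consumes 2 rolls
Frame 10 starts at roll index 17: 3 remaining rolls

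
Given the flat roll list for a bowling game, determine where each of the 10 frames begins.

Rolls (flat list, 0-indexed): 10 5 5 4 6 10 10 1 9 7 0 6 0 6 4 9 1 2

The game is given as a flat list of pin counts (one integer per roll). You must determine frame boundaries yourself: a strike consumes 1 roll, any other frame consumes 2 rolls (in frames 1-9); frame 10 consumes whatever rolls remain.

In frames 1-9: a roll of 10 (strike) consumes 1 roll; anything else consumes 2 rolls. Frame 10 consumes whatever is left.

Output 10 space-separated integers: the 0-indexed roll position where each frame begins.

Answer: 0 1 3 5 6 7 9 11 13 15

Derivation:
Frame 1 starts at roll index 0: roll=10 (strike), consumes 1 roll
Frame 2 starts at roll index 1: rolls=5,5 (sum=10), consumes 2 rolls
Frame 3 starts at roll index 3: rolls=4,6 (sum=10), consumes 2 rolls
Frame 4 starts at roll index 5: roll=10 (strike), consumes 1 roll
Frame 5 starts at roll index 6: roll=10 (strike), consumes 1 roll
Frame 6 starts at roll index 7: rolls=1,9 (sum=10), consumes 2 rolls
Frame 7 starts at roll index 9: rolls=7,0 (sum=7), consumes 2 rolls
Frame 8 starts at roll index 11: rolls=6,0 (sum=6), consumes 2 rolls
Frame 9 starts at roll index 13: rolls=6,4 (sum=10), consumes 2 rolls
Frame 10 starts at roll index 15: 3 remaining rolls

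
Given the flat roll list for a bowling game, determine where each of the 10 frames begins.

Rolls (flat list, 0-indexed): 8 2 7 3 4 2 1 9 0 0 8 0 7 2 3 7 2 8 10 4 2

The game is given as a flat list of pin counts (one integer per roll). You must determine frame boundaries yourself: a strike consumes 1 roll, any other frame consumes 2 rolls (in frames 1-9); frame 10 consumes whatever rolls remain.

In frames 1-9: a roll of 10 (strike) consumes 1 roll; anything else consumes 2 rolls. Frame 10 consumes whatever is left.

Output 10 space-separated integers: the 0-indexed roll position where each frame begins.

Frame 1 starts at roll index 0: rolls=8,2 (sum=10), consumes 2 rolls
Frame 2 starts at roll index 2: rolls=7,3 (sum=10), consumes 2 rolls
Frame 3 starts at roll index 4: rolls=4,2 (sum=6), consumes 2 rolls
Frame 4 starts at roll index 6: rolls=1,9 (sum=10), consumes 2 rolls
Frame 5 starts at roll index 8: rolls=0,0 (sum=0), consumes 2 rolls
Frame 6 starts at roll index 10: rolls=8,0 (sum=8), consumes 2 rolls
Frame 7 starts at roll index 12: rolls=7,2 (sum=9), consumes 2 rolls
Frame 8 starts at roll index 14: rolls=3,7 (sum=10), consumes 2 rolls
Frame 9 starts at roll index 16: rolls=2,8 (sum=10), consumes 2 rolls
Frame 10 starts at roll index 18: 3 remaining rolls

Answer: 0 2 4 6 8 10 12 14 16 18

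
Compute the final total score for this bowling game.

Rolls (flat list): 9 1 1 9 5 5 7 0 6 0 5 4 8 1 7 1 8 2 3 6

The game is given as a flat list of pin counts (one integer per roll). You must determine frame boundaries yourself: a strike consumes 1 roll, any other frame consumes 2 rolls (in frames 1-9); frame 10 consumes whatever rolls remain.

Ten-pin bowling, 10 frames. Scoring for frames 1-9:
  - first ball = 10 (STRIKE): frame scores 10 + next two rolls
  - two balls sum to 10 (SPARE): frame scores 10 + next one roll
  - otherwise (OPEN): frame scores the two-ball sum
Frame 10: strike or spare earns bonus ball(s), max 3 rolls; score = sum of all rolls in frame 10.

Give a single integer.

Answer: 104

Derivation:
Frame 1: SPARE (9+1=10). 10 + next roll (1) = 11. Cumulative: 11
Frame 2: SPARE (1+9=10). 10 + next roll (5) = 15. Cumulative: 26
Frame 3: SPARE (5+5=10). 10 + next roll (7) = 17. Cumulative: 43
Frame 4: OPEN (7+0=7). Cumulative: 50
Frame 5: OPEN (6+0=6). Cumulative: 56
Frame 6: OPEN (5+4=9). Cumulative: 65
Frame 7: OPEN (8+1=9). Cumulative: 74
Frame 8: OPEN (7+1=8). Cumulative: 82
Frame 9: SPARE (8+2=10). 10 + next roll (3) = 13. Cumulative: 95
Frame 10: OPEN. Sum of all frame-10 rolls (3+6) = 9. Cumulative: 104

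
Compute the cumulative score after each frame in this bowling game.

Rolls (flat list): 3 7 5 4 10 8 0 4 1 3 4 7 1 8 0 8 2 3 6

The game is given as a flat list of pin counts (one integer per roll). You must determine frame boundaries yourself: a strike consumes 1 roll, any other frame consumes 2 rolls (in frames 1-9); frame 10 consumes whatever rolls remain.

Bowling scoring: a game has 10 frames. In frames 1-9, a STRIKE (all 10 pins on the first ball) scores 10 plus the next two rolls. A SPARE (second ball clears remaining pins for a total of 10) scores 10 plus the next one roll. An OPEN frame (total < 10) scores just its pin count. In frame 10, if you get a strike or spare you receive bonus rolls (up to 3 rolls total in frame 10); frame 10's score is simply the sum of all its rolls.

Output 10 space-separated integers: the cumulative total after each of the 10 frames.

Frame 1: SPARE (3+7=10). 10 + next roll (5) = 15. Cumulative: 15
Frame 2: OPEN (5+4=9). Cumulative: 24
Frame 3: STRIKE. 10 + next two rolls (8+0) = 18. Cumulative: 42
Frame 4: OPEN (8+0=8). Cumulative: 50
Frame 5: OPEN (4+1=5). Cumulative: 55
Frame 6: OPEN (3+4=7). Cumulative: 62
Frame 7: OPEN (7+1=8). Cumulative: 70
Frame 8: OPEN (8+0=8). Cumulative: 78
Frame 9: SPARE (8+2=10). 10 + next roll (3) = 13. Cumulative: 91
Frame 10: OPEN. Sum of all frame-10 rolls (3+6) = 9. Cumulative: 100

Answer: 15 24 42 50 55 62 70 78 91 100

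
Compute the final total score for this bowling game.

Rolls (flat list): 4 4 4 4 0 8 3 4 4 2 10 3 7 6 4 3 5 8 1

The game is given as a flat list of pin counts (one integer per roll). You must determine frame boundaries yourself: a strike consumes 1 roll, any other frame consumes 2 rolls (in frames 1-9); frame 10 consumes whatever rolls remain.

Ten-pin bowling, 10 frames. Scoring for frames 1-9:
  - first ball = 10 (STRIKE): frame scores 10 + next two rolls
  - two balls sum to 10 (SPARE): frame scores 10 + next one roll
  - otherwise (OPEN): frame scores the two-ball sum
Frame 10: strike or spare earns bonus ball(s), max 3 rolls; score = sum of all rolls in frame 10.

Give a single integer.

Answer: 103

Derivation:
Frame 1: OPEN (4+4=8). Cumulative: 8
Frame 2: OPEN (4+4=8). Cumulative: 16
Frame 3: OPEN (0+8=8). Cumulative: 24
Frame 4: OPEN (3+4=7). Cumulative: 31
Frame 5: OPEN (4+2=6). Cumulative: 37
Frame 6: STRIKE. 10 + next two rolls (3+7) = 20. Cumulative: 57
Frame 7: SPARE (3+7=10). 10 + next roll (6) = 16. Cumulative: 73
Frame 8: SPARE (6+4=10). 10 + next roll (3) = 13. Cumulative: 86
Frame 9: OPEN (3+5=8). Cumulative: 94
Frame 10: OPEN. Sum of all frame-10 rolls (8+1) = 9. Cumulative: 103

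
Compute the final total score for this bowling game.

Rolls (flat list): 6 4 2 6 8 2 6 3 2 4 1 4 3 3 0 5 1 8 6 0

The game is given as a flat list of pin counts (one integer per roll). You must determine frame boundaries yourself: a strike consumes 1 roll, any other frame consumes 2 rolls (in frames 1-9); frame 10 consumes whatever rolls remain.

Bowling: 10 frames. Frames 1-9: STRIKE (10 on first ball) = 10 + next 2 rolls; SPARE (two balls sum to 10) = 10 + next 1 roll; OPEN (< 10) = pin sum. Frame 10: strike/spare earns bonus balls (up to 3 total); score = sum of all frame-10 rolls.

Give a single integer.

Answer: 82

Derivation:
Frame 1: SPARE (6+4=10). 10 + next roll (2) = 12. Cumulative: 12
Frame 2: OPEN (2+6=8). Cumulative: 20
Frame 3: SPARE (8+2=10). 10 + next roll (6) = 16. Cumulative: 36
Frame 4: OPEN (6+3=9). Cumulative: 45
Frame 5: OPEN (2+4=6). Cumulative: 51
Frame 6: OPEN (1+4=5). Cumulative: 56
Frame 7: OPEN (3+3=6). Cumulative: 62
Frame 8: OPEN (0+5=5). Cumulative: 67
Frame 9: OPEN (1+8=9). Cumulative: 76
Frame 10: OPEN. Sum of all frame-10 rolls (6+0) = 6. Cumulative: 82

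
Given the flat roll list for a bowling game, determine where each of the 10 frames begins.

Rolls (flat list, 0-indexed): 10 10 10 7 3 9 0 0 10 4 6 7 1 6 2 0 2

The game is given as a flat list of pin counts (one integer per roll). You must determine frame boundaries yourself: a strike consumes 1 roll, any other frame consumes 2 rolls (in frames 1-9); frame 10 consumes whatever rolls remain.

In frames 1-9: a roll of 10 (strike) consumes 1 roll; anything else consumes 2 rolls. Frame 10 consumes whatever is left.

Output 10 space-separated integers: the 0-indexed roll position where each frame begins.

Frame 1 starts at roll index 0: roll=10 (strike), consumes 1 roll
Frame 2 starts at roll index 1: roll=10 (strike), consumes 1 roll
Frame 3 starts at roll index 2: roll=10 (strike), consumes 1 roll
Frame 4 starts at roll index 3: rolls=7,3 (sum=10), consumes 2 rolls
Frame 5 starts at roll index 5: rolls=9,0 (sum=9), consumes 2 rolls
Frame 6 starts at roll index 7: rolls=0,10 (sum=10), consumes 2 rolls
Frame 7 starts at roll index 9: rolls=4,6 (sum=10), consumes 2 rolls
Frame 8 starts at roll index 11: rolls=7,1 (sum=8), consumes 2 rolls
Frame 9 starts at roll index 13: rolls=6,2 (sum=8), consumes 2 rolls
Frame 10 starts at roll index 15: 2 remaining rolls

Answer: 0 1 2 3 5 7 9 11 13 15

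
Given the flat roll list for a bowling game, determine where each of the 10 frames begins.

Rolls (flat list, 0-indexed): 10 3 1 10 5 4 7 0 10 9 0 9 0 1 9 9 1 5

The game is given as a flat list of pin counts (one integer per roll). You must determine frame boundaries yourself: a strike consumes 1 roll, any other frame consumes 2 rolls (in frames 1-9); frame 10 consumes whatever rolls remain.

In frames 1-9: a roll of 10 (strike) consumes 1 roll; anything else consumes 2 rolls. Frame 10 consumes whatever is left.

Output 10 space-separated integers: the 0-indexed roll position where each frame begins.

Frame 1 starts at roll index 0: roll=10 (strike), consumes 1 roll
Frame 2 starts at roll index 1: rolls=3,1 (sum=4), consumes 2 rolls
Frame 3 starts at roll index 3: roll=10 (strike), consumes 1 roll
Frame 4 starts at roll index 4: rolls=5,4 (sum=9), consumes 2 rolls
Frame 5 starts at roll index 6: rolls=7,0 (sum=7), consumes 2 rolls
Frame 6 starts at roll index 8: roll=10 (strike), consumes 1 roll
Frame 7 starts at roll index 9: rolls=9,0 (sum=9), consumes 2 rolls
Frame 8 starts at roll index 11: rolls=9,0 (sum=9), consumes 2 rolls
Frame 9 starts at roll index 13: rolls=1,9 (sum=10), consumes 2 rolls
Frame 10 starts at roll index 15: 3 remaining rolls

Answer: 0 1 3 4 6 8 9 11 13 15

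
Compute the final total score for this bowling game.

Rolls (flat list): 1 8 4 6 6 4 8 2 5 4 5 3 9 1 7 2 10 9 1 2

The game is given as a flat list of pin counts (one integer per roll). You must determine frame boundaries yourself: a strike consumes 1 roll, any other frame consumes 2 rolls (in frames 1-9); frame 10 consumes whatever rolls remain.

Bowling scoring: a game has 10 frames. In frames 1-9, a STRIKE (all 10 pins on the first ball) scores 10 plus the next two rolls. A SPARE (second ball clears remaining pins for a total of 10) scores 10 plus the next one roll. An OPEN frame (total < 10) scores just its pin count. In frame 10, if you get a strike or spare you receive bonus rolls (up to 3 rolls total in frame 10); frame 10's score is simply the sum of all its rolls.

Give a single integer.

Frame 1: OPEN (1+8=9). Cumulative: 9
Frame 2: SPARE (4+6=10). 10 + next roll (6) = 16. Cumulative: 25
Frame 3: SPARE (6+4=10). 10 + next roll (8) = 18. Cumulative: 43
Frame 4: SPARE (8+2=10). 10 + next roll (5) = 15. Cumulative: 58
Frame 5: OPEN (5+4=9). Cumulative: 67
Frame 6: OPEN (5+3=8). Cumulative: 75
Frame 7: SPARE (9+1=10). 10 + next roll (7) = 17. Cumulative: 92
Frame 8: OPEN (7+2=9). Cumulative: 101
Frame 9: STRIKE. 10 + next two rolls (9+1) = 20. Cumulative: 121
Frame 10: SPARE. Sum of all frame-10 rolls (9+1+2) = 12. Cumulative: 133

Answer: 133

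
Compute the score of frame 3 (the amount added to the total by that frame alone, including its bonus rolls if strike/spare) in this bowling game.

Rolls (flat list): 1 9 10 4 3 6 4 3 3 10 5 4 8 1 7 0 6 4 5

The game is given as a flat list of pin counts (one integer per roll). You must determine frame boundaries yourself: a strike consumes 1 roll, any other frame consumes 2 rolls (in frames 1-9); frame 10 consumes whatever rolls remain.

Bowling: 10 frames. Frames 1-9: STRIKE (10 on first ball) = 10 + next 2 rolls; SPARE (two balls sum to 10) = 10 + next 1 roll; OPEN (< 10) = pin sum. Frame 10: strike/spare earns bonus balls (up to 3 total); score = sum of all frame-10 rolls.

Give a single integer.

Answer: 7

Derivation:
Frame 1: SPARE (1+9=10). 10 + next roll (10) = 20. Cumulative: 20
Frame 2: STRIKE. 10 + next two rolls (4+3) = 17. Cumulative: 37
Frame 3: OPEN (4+3=7). Cumulative: 44
Frame 4: SPARE (6+4=10). 10 + next roll (3) = 13. Cumulative: 57
Frame 5: OPEN (3+3=6). Cumulative: 63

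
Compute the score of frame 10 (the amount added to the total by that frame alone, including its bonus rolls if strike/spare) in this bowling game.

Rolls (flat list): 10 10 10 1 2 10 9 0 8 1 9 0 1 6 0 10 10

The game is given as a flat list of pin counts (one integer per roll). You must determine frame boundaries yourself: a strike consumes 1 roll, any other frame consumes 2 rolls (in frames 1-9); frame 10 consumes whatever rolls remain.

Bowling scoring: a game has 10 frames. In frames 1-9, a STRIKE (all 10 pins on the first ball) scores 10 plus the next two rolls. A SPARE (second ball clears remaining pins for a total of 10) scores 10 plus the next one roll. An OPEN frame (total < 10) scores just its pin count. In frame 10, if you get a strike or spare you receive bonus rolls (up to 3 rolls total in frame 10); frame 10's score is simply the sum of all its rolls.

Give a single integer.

Answer: 20

Derivation:
Frame 1: STRIKE. 10 + next two rolls (10+10) = 30. Cumulative: 30
Frame 2: STRIKE. 10 + next two rolls (10+1) = 21. Cumulative: 51
Frame 3: STRIKE. 10 + next two rolls (1+2) = 13. Cumulative: 64
Frame 4: OPEN (1+2=3). Cumulative: 67
Frame 5: STRIKE. 10 + next two rolls (9+0) = 19. Cumulative: 86
Frame 6: OPEN (9+0=9). Cumulative: 95
Frame 7: OPEN (8+1=9). Cumulative: 104
Frame 8: OPEN (9+0=9). Cumulative: 113
Frame 9: OPEN (1+6=7). Cumulative: 120
Frame 10: SPARE. Sum of all frame-10 rolls (0+10+10) = 20. Cumulative: 140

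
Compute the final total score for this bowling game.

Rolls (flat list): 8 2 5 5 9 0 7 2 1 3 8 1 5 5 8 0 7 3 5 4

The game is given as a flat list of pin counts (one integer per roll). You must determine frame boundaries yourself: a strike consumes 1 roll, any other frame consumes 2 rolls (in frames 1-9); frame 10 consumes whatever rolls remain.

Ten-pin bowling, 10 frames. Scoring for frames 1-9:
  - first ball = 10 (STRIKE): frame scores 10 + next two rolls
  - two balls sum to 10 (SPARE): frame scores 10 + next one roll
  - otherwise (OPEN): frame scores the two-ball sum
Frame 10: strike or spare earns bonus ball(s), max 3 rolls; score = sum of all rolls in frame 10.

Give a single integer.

Answer: 115

Derivation:
Frame 1: SPARE (8+2=10). 10 + next roll (5) = 15. Cumulative: 15
Frame 2: SPARE (5+5=10). 10 + next roll (9) = 19. Cumulative: 34
Frame 3: OPEN (9+0=9). Cumulative: 43
Frame 4: OPEN (7+2=9). Cumulative: 52
Frame 5: OPEN (1+3=4). Cumulative: 56
Frame 6: OPEN (8+1=9). Cumulative: 65
Frame 7: SPARE (5+5=10). 10 + next roll (8) = 18. Cumulative: 83
Frame 8: OPEN (8+0=8). Cumulative: 91
Frame 9: SPARE (7+3=10). 10 + next roll (5) = 15. Cumulative: 106
Frame 10: OPEN. Sum of all frame-10 rolls (5+4) = 9. Cumulative: 115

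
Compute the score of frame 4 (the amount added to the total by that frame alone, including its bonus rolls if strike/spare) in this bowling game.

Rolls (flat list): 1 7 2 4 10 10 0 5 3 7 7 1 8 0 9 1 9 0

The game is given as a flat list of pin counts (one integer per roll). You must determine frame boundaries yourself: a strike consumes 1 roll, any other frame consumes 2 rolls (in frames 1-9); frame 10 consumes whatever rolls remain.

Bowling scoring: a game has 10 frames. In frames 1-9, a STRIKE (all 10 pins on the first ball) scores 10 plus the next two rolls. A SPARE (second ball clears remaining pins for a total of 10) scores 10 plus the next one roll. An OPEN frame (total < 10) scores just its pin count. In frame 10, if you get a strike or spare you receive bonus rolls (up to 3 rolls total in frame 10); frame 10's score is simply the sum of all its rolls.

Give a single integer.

Frame 1: OPEN (1+7=8). Cumulative: 8
Frame 2: OPEN (2+4=6). Cumulative: 14
Frame 3: STRIKE. 10 + next two rolls (10+0) = 20. Cumulative: 34
Frame 4: STRIKE. 10 + next two rolls (0+5) = 15. Cumulative: 49
Frame 5: OPEN (0+5=5). Cumulative: 54
Frame 6: SPARE (3+7=10). 10 + next roll (7) = 17. Cumulative: 71

Answer: 15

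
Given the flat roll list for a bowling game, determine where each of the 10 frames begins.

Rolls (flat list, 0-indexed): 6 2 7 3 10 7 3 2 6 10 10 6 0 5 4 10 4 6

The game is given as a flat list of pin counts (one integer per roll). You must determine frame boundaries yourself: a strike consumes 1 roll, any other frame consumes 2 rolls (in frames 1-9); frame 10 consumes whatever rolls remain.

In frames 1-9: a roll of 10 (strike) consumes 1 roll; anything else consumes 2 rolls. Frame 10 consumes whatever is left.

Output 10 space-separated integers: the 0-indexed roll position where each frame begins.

Frame 1 starts at roll index 0: rolls=6,2 (sum=8), consumes 2 rolls
Frame 2 starts at roll index 2: rolls=7,3 (sum=10), consumes 2 rolls
Frame 3 starts at roll index 4: roll=10 (strike), consumes 1 roll
Frame 4 starts at roll index 5: rolls=7,3 (sum=10), consumes 2 rolls
Frame 5 starts at roll index 7: rolls=2,6 (sum=8), consumes 2 rolls
Frame 6 starts at roll index 9: roll=10 (strike), consumes 1 roll
Frame 7 starts at roll index 10: roll=10 (strike), consumes 1 roll
Frame 8 starts at roll index 11: rolls=6,0 (sum=6), consumes 2 rolls
Frame 9 starts at roll index 13: rolls=5,4 (sum=9), consumes 2 rolls
Frame 10 starts at roll index 15: 3 remaining rolls

Answer: 0 2 4 5 7 9 10 11 13 15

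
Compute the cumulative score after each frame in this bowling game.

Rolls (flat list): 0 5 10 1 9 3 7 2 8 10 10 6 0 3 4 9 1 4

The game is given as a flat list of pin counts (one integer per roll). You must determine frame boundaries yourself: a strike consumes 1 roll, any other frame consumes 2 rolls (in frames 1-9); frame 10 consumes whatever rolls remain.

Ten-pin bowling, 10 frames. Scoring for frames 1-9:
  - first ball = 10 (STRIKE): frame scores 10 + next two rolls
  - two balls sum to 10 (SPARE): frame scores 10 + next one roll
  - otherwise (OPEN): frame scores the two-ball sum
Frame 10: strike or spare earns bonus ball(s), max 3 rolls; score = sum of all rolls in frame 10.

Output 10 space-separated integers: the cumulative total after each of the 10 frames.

Answer: 5 25 38 50 70 96 112 118 125 139

Derivation:
Frame 1: OPEN (0+5=5). Cumulative: 5
Frame 2: STRIKE. 10 + next two rolls (1+9) = 20. Cumulative: 25
Frame 3: SPARE (1+9=10). 10 + next roll (3) = 13. Cumulative: 38
Frame 4: SPARE (3+7=10). 10 + next roll (2) = 12. Cumulative: 50
Frame 5: SPARE (2+8=10). 10 + next roll (10) = 20. Cumulative: 70
Frame 6: STRIKE. 10 + next two rolls (10+6) = 26. Cumulative: 96
Frame 7: STRIKE. 10 + next two rolls (6+0) = 16. Cumulative: 112
Frame 8: OPEN (6+0=6). Cumulative: 118
Frame 9: OPEN (3+4=7). Cumulative: 125
Frame 10: SPARE. Sum of all frame-10 rolls (9+1+4) = 14. Cumulative: 139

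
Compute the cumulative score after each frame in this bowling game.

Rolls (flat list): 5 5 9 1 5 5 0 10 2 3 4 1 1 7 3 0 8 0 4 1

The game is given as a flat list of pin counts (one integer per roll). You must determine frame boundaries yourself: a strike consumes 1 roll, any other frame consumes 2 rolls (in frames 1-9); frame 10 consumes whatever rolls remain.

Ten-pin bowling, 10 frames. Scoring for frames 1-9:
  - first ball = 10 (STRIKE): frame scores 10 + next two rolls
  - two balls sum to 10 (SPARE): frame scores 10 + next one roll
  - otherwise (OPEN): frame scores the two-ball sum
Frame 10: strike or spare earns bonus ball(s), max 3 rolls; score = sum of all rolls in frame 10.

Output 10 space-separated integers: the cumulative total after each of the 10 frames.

Frame 1: SPARE (5+5=10). 10 + next roll (9) = 19. Cumulative: 19
Frame 2: SPARE (9+1=10). 10 + next roll (5) = 15. Cumulative: 34
Frame 3: SPARE (5+5=10). 10 + next roll (0) = 10. Cumulative: 44
Frame 4: SPARE (0+10=10). 10 + next roll (2) = 12. Cumulative: 56
Frame 5: OPEN (2+3=5). Cumulative: 61
Frame 6: OPEN (4+1=5). Cumulative: 66
Frame 7: OPEN (1+7=8). Cumulative: 74
Frame 8: OPEN (3+0=3). Cumulative: 77
Frame 9: OPEN (8+0=8). Cumulative: 85
Frame 10: OPEN. Sum of all frame-10 rolls (4+1) = 5. Cumulative: 90

Answer: 19 34 44 56 61 66 74 77 85 90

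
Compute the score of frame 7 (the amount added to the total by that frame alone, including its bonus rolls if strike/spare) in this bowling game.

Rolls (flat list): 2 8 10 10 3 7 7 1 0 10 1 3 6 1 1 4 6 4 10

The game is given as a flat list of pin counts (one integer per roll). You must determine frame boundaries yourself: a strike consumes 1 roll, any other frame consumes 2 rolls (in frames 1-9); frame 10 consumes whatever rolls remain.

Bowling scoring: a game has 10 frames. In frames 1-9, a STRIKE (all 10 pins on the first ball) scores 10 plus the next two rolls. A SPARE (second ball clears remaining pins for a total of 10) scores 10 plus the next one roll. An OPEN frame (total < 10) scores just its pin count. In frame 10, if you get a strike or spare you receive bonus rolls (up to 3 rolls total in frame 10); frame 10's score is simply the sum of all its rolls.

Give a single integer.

Frame 1: SPARE (2+8=10). 10 + next roll (10) = 20. Cumulative: 20
Frame 2: STRIKE. 10 + next two rolls (10+3) = 23. Cumulative: 43
Frame 3: STRIKE. 10 + next two rolls (3+7) = 20. Cumulative: 63
Frame 4: SPARE (3+7=10). 10 + next roll (7) = 17. Cumulative: 80
Frame 5: OPEN (7+1=8). Cumulative: 88
Frame 6: SPARE (0+10=10). 10 + next roll (1) = 11. Cumulative: 99
Frame 7: OPEN (1+3=4). Cumulative: 103
Frame 8: OPEN (6+1=7). Cumulative: 110
Frame 9: OPEN (1+4=5). Cumulative: 115

Answer: 4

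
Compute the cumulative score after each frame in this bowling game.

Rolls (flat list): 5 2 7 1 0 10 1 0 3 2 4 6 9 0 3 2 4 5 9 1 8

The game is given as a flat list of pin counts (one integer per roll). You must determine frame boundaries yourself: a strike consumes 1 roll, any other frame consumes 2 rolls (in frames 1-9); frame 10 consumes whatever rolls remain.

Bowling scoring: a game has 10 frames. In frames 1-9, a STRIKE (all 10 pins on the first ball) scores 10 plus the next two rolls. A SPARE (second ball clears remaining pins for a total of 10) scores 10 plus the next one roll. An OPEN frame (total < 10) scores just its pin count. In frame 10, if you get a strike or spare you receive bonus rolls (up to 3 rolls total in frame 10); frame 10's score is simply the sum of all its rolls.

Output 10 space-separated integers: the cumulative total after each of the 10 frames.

Frame 1: OPEN (5+2=7). Cumulative: 7
Frame 2: OPEN (7+1=8). Cumulative: 15
Frame 3: SPARE (0+10=10). 10 + next roll (1) = 11. Cumulative: 26
Frame 4: OPEN (1+0=1). Cumulative: 27
Frame 5: OPEN (3+2=5). Cumulative: 32
Frame 6: SPARE (4+6=10). 10 + next roll (9) = 19. Cumulative: 51
Frame 7: OPEN (9+0=9). Cumulative: 60
Frame 8: OPEN (3+2=5). Cumulative: 65
Frame 9: OPEN (4+5=9). Cumulative: 74
Frame 10: SPARE. Sum of all frame-10 rolls (9+1+8) = 18. Cumulative: 92

Answer: 7 15 26 27 32 51 60 65 74 92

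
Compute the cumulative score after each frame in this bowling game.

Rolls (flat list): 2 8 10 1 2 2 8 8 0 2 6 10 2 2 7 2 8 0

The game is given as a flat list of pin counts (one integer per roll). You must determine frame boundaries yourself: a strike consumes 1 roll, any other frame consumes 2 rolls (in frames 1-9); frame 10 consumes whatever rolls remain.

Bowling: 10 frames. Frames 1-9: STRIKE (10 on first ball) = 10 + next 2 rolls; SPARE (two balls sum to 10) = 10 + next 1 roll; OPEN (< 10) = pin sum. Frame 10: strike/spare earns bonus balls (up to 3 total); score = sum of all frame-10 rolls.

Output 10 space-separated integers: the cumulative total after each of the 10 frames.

Answer: 20 33 36 54 62 70 84 88 97 105

Derivation:
Frame 1: SPARE (2+8=10). 10 + next roll (10) = 20. Cumulative: 20
Frame 2: STRIKE. 10 + next two rolls (1+2) = 13. Cumulative: 33
Frame 3: OPEN (1+2=3). Cumulative: 36
Frame 4: SPARE (2+8=10). 10 + next roll (8) = 18. Cumulative: 54
Frame 5: OPEN (8+0=8). Cumulative: 62
Frame 6: OPEN (2+6=8). Cumulative: 70
Frame 7: STRIKE. 10 + next two rolls (2+2) = 14. Cumulative: 84
Frame 8: OPEN (2+2=4). Cumulative: 88
Frame 9: OPEN (7+2=9). Cumulative: 97
Frame 10: OPEN. Sum of all frame-10 rolls (8+0) = 8. Cumulative: 105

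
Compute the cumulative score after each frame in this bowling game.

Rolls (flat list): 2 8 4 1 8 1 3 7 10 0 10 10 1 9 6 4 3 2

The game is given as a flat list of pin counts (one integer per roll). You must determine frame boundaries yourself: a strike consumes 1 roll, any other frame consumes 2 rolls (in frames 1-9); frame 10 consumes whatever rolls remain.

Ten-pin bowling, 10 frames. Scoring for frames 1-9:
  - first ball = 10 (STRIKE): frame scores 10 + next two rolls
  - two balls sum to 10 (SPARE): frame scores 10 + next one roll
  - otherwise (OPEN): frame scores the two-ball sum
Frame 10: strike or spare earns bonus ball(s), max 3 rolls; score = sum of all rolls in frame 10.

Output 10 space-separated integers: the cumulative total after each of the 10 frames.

Answer: 14 19 28 48 68 88 108 124 137 142

Derivation:
Frame 1: SPARE (2+8=10). 10 + next roll (4) = 14. Cumulative: 14
Frame 2: OPEN (4+1=5). Cumulative: 19
Frame 3: OPEN (8+1=9). Cumulative: 28
Frame 4: SPARE (3+7=10). 10 + next roll (10) = 20. Cumulative: 48
Frame 5: STRIKE. 10 + next two rolls (0+10) = 20. Cumulative: 68
Frame 6: SPARE (0+10=10). 10 + next roll (10) = 20. Cumulative: 88
Frame 7: STRIKE. 10 + next two rolls (1+9) = 20. Cumulative: 108
Frame 8: SPARE (1+9=10). 10 + next roll (6) = 16. Cumulative: 124
Frame 9: SPARE (6+4=10). 10 + next roll (3) = 13. Cumulative: 137
Frame 10: OPEN. Sum of all frame-10 rolls (3+2) = 5. Cumulative: 142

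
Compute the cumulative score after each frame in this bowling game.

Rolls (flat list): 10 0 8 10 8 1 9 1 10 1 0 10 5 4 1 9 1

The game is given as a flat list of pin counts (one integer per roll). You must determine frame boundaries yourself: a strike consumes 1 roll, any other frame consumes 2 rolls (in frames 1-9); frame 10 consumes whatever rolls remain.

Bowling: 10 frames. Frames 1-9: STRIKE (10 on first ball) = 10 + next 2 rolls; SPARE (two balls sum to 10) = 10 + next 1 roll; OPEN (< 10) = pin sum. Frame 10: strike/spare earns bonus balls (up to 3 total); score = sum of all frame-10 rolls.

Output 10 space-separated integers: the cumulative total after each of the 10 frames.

Answer: 18 26 45 54 74 85 86 105 114 125

Derivation:
Frame 1: STRIKE. 10 + next two rolls (0+8) = 18. Cumulative: 18
Frame 2: OPEN (0+8=8). Cumulative: 26
Frame 3: STRIKE. 10 + next two rolls (8+1) = 19. Cumulative: 45
Frame 4: OPEN (8+1=9). Cumulative: 54
Frame 5: SPARE (9+1=10). 10 + next roll (10) = 20. Cumulative: 74
Frame 6: STRIKE. 10 + next two rolls (1+0) = 11. Cumulative: 85
Frame 7: OPEN (1+0=1). Cumulative: 86
Frame 8: STRIKE. 10 + next two rolls (5+4) = 19. Cumulative: 105
Frame 9: OPEN (5+4=9). Cumulative: 114
Frame 10: SPARE. Sum of all frame-10 rolls (1+9+1) = 11. Cumulative: 125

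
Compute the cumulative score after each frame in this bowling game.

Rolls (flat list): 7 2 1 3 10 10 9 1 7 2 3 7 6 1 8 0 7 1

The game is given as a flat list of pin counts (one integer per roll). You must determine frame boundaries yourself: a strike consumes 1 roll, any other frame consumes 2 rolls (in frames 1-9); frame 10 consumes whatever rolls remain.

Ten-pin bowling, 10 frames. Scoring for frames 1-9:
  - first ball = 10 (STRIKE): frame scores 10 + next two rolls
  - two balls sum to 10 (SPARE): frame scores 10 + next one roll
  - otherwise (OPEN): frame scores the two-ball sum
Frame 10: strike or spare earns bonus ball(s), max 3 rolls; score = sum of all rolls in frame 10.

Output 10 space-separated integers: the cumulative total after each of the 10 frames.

Answer: 9 13 42 62 79 88 104 111 119 127

Derivation:
Frame 1: OPEN (7+2=9). Cumulative: 9
Frame 2: OPEN (1+3=4). Cumulative: 13
Frame 3: STRIKE. 10 + next two rolls (10+9) = 29. Cumulative: 42
Frame 4: STRIKE. 10 + next two rolls (9+1) = 20. Cumulative: 62
Frame 5: SPARE (9+1=10). 10 + next roll (7) = 17. Cumulative: 79
Frame 6: OPEN (7+2=9). Cumulative: 88
Frame 7: SPARE (3+7=10). 10 + next roll (6) = 16. Cumulative: 104
Frame 8: OPEN (6+1=7). Cumulative: 111
Frame 9: OPEN (8+0=8). Cumulative: 119
Frame 10: OPEN. Sum of all frame-10 rolls (7+1) = 8. Cumulative: 127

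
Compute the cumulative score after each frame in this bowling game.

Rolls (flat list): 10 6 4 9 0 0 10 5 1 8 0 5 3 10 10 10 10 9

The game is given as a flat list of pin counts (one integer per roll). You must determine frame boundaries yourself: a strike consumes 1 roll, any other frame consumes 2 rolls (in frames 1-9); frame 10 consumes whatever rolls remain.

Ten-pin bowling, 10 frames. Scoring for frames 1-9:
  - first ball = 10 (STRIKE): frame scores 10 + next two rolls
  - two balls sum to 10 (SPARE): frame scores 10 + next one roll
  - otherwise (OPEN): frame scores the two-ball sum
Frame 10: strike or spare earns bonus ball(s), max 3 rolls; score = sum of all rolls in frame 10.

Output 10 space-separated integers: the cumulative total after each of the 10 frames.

Frame 1: STRIKE. 10 + next two rolls (6+4) = 20. Cumulative: 20
Frame 2: SPARE (6+4=10). 10 + next roll (9) = 19. Cumulative: 39
Frame 3: OPEN (9+0=9). Cumulative: 48
Frame 4: SPARE (0+10=10). 10 + next roll (5) = 15. Cumulative: 63
Frame 5: OPEN (5+1=6). Cumulative: 69
Frame 6: OPEN (8+0=8). Cumulative: 77
Frame 7: OPEN (5+3=8). Cumulative: 85
Frame 8: STRIKE. 10 + next two rolls (10+10) = 30. Cumulative: 115
Frame 9: STRIKE. 10 + next two rolls (10+10) = 30. Cumulative: 145
Frame 10: STRIKE. Sum of all frame-10 rolls (10+10+9) = 29. Cumulative: 174

Answer: 20 39 48 63 69 77 85 115 145 174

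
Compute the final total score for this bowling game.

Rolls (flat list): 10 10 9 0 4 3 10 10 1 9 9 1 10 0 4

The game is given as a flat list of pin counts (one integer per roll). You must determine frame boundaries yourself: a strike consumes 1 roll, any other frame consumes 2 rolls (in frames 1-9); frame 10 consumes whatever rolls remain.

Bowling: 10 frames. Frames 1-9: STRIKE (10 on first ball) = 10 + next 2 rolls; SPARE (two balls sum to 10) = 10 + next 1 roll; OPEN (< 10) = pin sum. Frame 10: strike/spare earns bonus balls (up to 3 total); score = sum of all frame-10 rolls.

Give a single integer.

Frame 1: STRIKE. 10 + next two rolls (10+9) = 29. Cumulative: 29
Frame 2: STRIKE. 10 + next two rolls (9+0) = 19. Cumulative: 48
Frame 3: OPEN (9+0=9). Cumulative: 57
Frame 4: OPEN (4+3=7). Cumulative: 64
Frame 5: STRIKE. 10 + next two rolls (10+1) = 21. Cumulative: 85
Frame 6: STRIKE. 10 + next two rolls (1+9) = 20. Cumulative: 105
Frame 7: SPARE (1+9=10). 10 + next roll (9) = 19. Cumulative: 124
Frame 8: SPARE (9+1=10). 10 + next roll (10) = 20. Cumulative: 144
Frame 9: STRIKE. 10 + next two rolls (0+4) = 14. Cumulative: 158
Frame 10: OPEN. Sum of all frame-10 rolls (0+4) = 4. Cumulative: 162

Answer: 162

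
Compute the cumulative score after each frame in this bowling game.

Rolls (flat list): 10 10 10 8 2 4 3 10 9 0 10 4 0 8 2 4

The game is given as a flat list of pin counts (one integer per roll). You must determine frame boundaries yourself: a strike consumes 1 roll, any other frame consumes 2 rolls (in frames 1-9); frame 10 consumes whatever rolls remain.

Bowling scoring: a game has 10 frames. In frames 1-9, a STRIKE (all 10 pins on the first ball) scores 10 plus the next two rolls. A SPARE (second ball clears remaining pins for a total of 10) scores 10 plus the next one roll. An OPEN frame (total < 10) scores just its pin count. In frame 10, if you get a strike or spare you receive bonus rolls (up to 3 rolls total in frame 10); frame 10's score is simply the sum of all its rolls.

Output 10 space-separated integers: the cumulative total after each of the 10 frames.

Frame 1: STRIKE. 10 + next two rolls (10+10) = 30. Cumulative: 30
Frame 2: STRIKE. 10 + next two rolls (10+8) = 28. Cumulative: 58
Frame 3: STRIKE. 10 + next two rolls (8+2) = 20. Cumulative: 78
Frame 4: SPARE (8+2=10). 10 + next roll (4) = 14. Cumulative: 92
Frame 5: OPEN (4+3=7). Cumulative: 99
Frame 6: STRIKE. 10 + next two rolls (9+0) = 19. Cumulative: 118
Frame 7: OPEN (9+0=9). Cumulative: 127
Frame 8: STRIKE. 10 + next two rolls (4+0) = 14. Cumulative: 141
Frame 9: OPEN (4+0=4). Cumulative: 145
Frame 10: SPARE. Sum of all frame-10 rolls (8+2+4) = 14. Cumulative: 159

Answer: 30 58 78 92 99 118 127 141 145 159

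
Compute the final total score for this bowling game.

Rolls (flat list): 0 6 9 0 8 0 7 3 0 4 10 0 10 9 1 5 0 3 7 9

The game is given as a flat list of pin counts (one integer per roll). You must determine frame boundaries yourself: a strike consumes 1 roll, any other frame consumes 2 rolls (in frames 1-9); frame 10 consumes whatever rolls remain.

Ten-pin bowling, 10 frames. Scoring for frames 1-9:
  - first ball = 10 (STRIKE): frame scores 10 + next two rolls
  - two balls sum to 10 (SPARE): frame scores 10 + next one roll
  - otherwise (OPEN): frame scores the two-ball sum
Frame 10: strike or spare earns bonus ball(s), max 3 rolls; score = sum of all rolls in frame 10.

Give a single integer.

Frame 1: OPEN (0+6=6). Cumulative: 6
Frame 2: OPEN (9+0=9). Cumulative: 15
Frame 3: OPEN (8+0=8). Cumulative: 23
Frame 4: SPARE (7+3=10). 10 + next roll (0) = 10. Cumulative: 33
Frame 5: OPEN (0+4=4). Cumulative: 37
Frame 6: STRIKE. 10 + next two rolls (0+10) = 20. Cumulative: 57
Frame 7: SPARE (0+10=10). 10 + next roll (9) = 19. Cumulative: 76
Frame 8: SPARE (9+1=10). 10 + next roll (5) = 15. Cumulative: 91
Frame 9: OPEN (5+0=5). Cumulative: 96
Frame 10: SPARE. Sum of all frame-10 rolls (3+7+9) = 19. Cumulative: 115

Answer: 115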